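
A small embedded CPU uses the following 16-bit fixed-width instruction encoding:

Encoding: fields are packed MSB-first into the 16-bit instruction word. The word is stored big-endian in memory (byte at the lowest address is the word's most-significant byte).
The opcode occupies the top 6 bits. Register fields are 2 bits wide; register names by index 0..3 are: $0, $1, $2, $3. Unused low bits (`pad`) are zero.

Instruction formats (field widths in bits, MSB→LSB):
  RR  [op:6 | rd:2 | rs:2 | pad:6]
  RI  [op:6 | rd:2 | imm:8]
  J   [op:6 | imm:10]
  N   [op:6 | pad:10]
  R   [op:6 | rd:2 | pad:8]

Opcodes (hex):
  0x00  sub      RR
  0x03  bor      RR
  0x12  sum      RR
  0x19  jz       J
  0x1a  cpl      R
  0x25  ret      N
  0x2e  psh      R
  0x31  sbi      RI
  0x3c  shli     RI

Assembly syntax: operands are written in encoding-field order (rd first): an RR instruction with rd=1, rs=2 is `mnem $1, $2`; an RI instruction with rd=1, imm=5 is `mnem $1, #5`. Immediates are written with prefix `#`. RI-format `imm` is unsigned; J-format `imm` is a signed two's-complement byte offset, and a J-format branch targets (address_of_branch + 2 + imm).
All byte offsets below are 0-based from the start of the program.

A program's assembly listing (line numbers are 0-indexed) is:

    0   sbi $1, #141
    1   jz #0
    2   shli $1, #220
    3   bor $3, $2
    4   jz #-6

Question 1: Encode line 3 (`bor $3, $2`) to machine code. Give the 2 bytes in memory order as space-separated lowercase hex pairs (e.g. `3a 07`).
L3: bor op=0x3:6|rd=3:2|rs=2:2|pad=0:6 ⇒ 0x0f80 ⇒ big 0f 80

0f 80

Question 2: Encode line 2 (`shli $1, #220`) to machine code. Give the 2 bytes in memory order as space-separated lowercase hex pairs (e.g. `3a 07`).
f1 dc

L2: shli op=0x3c:6|rd=1:2|imm=220:8 ⇒ 0xf1dc ⇒ big f1 dc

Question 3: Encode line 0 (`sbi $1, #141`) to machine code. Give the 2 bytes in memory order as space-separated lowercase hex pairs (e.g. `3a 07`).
line 0 (sbi): pack op=0x31:6|rd=1:2|imm=141:8 = 0xc58d; big→ c5 8d

c5 8d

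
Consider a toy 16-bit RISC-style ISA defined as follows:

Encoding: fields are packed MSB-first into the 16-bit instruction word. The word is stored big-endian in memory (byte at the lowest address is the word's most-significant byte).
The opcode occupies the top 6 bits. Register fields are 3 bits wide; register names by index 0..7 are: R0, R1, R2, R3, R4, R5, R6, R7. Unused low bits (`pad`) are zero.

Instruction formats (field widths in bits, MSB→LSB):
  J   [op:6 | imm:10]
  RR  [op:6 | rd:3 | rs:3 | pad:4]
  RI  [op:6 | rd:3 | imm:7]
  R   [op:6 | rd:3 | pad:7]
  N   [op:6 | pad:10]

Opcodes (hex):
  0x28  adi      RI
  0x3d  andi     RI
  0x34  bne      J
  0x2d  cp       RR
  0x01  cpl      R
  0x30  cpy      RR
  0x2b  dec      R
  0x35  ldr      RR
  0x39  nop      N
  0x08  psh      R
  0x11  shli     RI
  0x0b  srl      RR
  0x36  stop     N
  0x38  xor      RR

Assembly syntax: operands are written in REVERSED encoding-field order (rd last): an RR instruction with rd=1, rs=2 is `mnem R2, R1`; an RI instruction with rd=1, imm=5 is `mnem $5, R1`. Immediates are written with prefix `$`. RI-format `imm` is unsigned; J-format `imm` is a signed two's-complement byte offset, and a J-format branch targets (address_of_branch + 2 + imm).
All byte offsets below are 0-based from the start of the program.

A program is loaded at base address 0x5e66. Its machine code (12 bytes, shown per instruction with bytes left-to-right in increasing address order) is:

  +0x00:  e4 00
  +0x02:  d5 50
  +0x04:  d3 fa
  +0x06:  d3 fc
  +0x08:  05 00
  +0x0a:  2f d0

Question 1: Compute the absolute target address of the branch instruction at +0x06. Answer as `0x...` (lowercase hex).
[06] d3 fc → 0xd3fc
  top 6b → 0x34 → bne [J]
  [9:0] imm=1020 (s10→-4) = $-4
  target = base 0x5e66 + off 0x06 + 2 + imm -4 = 0x5e6a

0x5e6a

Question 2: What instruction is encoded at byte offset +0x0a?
srl R5, R7

+0x0a: 2f d0 ⇒ word 0x2fd0 (big)
  top 6b → 0xb → srl [RR]
  [9:7] rd=7 = R7
  [6:4] rs=5 = R5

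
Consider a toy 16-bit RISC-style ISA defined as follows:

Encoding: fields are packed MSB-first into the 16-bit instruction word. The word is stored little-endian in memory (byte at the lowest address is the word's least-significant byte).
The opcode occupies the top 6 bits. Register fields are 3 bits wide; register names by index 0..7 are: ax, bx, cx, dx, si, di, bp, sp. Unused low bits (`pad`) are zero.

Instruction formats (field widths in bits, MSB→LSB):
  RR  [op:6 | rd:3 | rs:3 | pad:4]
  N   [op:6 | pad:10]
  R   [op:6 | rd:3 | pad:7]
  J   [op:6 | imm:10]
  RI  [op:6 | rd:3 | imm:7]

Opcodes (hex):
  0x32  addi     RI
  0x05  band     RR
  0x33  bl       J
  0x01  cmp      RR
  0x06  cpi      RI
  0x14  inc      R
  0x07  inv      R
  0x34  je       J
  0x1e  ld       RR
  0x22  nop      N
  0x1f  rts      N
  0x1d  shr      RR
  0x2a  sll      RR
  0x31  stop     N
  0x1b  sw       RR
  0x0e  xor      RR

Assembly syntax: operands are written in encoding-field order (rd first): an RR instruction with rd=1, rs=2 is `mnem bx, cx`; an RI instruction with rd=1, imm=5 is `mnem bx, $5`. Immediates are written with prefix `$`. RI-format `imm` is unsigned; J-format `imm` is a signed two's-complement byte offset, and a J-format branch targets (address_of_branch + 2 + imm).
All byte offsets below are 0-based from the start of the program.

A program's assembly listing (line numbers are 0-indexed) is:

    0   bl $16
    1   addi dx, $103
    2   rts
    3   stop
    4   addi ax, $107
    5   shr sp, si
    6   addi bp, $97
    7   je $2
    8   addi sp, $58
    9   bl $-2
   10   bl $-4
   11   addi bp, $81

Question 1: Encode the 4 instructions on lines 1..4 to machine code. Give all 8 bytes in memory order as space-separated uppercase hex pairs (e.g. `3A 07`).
1. addi fields op=0x32:6|rd=3:3|imm=103:7 → word c9e7h → e7 c9
2. rts fields op=0x1f:6|pad=0:10 → word 7c00h → 00 7c
3. stop fields op=0x31:6|pad=0:10 → word c400h → 00 c4
4. addi fields op=0x32:6|rd=0:3|imm=107:7 → word c86bh → 6b c8

E7 C9 00 7C 00 C4 6B C8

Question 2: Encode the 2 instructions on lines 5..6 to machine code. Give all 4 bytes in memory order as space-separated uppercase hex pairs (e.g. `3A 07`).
C0 77 61 CB

L5: shr op=0x1d:6|rd=7:3|rs=4:3|pad=0:4 ⇒ 0x77c0 ⇒ little c0 77
L6: addi op=0x32:6|rd=6:3|imm=97:7 ⇒ 0xcb61 ⇒ little 61 cb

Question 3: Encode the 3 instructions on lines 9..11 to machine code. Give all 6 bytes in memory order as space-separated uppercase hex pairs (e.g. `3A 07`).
FE CF FC CF 51 CB

9. bl fields op=0x33:6|imm=-2:10 → word cffeh → fe cf
10. bl fields op=0x33:6|imm=-4:10 → word cffch → fc cf
11. addi fields op=0x32:6|rd=6:3|imm=81:7 → word cb51h → 51 cb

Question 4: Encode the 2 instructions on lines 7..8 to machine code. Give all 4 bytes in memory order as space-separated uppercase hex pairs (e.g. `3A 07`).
line 7 (je): pack op=0x34:6|imm=2:10 = 0xd002; little→ 02 d0
line 8 (addi): pack op=0x32:6|rd=7:3|imm=58:7 = 0xcbba; little→ ba cb

02 D0 BA CB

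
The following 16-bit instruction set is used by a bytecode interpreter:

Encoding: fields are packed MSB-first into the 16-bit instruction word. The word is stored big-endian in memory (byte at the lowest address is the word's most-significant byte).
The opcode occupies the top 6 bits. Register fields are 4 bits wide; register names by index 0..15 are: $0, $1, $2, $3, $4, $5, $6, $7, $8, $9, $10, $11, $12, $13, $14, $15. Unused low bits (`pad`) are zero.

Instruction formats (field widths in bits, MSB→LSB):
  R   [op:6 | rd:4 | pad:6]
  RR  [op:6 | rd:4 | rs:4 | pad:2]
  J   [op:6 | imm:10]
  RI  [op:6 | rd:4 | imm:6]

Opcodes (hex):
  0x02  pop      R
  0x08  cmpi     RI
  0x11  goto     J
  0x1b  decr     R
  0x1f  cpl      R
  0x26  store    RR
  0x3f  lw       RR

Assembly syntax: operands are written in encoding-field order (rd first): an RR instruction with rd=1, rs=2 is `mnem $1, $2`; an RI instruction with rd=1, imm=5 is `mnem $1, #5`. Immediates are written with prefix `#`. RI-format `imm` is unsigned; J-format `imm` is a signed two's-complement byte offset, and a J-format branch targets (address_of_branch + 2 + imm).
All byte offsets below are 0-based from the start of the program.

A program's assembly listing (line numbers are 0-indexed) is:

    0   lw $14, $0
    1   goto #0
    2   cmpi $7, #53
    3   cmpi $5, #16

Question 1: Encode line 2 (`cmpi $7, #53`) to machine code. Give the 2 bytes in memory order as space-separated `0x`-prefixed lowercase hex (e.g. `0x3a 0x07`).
2. cmpi fields op=0x8:6|rd=7:4|imm=53:6 → word 21f5h → 21 f5

0x21 0xf5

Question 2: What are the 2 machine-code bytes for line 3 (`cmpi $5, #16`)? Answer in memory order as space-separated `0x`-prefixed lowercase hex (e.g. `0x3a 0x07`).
0x21 0x50

L3: cmpi op=0x8:6|rd=5:4|imm=16:6 ⇒ 0x2150 ⇒ big 21 50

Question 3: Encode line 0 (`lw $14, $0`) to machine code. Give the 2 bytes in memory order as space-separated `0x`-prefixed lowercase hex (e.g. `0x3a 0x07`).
L0: lw op=0x3f:6|rd=14:4|rs=0:4|pad=0:2 ⇒ 0xff80 ⇒ big ff 80

0xff 0x80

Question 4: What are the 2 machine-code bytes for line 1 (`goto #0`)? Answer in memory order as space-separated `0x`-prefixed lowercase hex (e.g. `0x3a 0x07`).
1. goto fields op=0x11:6|imm=0:10 → word 4400h → 44 00

0x44 0x00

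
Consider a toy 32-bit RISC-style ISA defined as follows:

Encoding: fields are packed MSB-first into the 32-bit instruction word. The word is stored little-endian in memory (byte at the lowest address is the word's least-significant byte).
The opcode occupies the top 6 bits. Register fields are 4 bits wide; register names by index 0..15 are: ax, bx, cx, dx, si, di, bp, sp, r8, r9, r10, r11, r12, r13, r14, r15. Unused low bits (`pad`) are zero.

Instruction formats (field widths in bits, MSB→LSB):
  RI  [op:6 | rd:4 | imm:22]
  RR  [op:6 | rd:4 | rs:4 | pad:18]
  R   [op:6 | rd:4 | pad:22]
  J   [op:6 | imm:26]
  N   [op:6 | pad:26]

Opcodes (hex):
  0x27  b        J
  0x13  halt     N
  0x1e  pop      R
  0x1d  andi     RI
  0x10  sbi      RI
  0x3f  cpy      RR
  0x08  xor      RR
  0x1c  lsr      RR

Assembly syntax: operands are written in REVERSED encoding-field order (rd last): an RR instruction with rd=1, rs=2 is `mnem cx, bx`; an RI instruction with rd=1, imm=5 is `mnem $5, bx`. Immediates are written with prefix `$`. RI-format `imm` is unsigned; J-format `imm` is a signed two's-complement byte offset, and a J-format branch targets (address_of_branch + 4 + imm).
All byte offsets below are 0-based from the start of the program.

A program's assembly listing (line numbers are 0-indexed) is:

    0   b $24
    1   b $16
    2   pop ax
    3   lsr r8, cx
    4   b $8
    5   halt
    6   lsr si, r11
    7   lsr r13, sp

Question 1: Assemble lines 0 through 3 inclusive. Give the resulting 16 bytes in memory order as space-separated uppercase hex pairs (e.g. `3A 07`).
18 00 00 9C 10 00 00 9C 00 00 00 78 00 00 A0 70

L0: b op=0x27:6|imm=24:26 ⇒ 0x9c000018 ⇒ little 18 00 00 9c
L1: b op=0x27:6|imm=16:26 ⇒ 0x9c000010 ⇒ little 10 00 00 9c
L2: pop op=0x1e:6|rd=0:4|pad=0:22 ⇒ 0x78000000 ⇒ little 00 00 00 78
L3: lsr op=0x1c:6|rd=2:4|rs=8:4|pad=0:18 ⇒ 0x70a00000 ⇒ little 00 00 a0 70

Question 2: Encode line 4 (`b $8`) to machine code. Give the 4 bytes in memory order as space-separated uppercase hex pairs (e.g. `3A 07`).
08 00 00 9C

4. b fields op=0x27:6|imm=8:26 → word 9c000008h → 08 00 00 9c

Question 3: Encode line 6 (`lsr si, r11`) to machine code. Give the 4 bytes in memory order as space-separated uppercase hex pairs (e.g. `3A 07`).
6. lsr fields op=0x1c:6|rd=11:4|rs=4:4|pad=0:18 → word 72d00000h → 00 00 d0 72

00 00 D0 72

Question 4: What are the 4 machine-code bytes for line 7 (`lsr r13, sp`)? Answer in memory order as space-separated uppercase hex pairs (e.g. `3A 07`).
00 00 F4 71

line 7 (lsr): pack op=0x1c:6|rd=7:4|rs=13:4|pad=0:18 = 0x71f40000; little→ 00 00 f4 71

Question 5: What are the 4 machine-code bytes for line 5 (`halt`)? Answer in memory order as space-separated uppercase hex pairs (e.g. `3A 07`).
5. halt fields op=0x13:6|pad=0:26 → word 4c000000h → 00 00 00 4c

00 00 00 4C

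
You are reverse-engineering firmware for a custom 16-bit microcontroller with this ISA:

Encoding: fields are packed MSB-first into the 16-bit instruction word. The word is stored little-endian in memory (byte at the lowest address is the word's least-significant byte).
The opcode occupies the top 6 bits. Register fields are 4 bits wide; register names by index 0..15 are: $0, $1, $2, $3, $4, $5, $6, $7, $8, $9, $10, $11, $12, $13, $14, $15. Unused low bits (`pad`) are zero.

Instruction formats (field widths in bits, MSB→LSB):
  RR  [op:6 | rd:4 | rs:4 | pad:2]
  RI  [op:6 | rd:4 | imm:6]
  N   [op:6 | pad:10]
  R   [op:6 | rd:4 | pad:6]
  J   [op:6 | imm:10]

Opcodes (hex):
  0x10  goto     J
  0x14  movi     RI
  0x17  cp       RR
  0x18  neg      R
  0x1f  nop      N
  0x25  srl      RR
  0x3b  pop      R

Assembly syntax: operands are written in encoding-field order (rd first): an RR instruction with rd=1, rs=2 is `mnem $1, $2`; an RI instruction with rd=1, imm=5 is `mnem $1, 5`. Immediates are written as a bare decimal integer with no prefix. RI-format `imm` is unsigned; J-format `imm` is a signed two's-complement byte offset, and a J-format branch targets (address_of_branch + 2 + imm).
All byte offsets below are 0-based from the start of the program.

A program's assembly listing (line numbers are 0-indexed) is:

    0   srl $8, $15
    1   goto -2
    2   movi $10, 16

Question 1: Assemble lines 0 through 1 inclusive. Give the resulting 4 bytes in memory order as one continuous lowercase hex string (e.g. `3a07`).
3c96fe43

line 0 (srl): pack op=0x25:6|rd=8:4|rs=15:4|pad=0:2 = 0x963c; little→ 3c 96
line 1 (goto): pack op=0x10:6|imm=-2:10 = 0x43fe; little→ fe 43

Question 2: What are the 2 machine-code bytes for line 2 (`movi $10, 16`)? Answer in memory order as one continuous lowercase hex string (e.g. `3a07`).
9052

L2: movi op=0x14:6|rd=10:4|imm=16:6 ⇒ 0x5290 ⇒ little 90 52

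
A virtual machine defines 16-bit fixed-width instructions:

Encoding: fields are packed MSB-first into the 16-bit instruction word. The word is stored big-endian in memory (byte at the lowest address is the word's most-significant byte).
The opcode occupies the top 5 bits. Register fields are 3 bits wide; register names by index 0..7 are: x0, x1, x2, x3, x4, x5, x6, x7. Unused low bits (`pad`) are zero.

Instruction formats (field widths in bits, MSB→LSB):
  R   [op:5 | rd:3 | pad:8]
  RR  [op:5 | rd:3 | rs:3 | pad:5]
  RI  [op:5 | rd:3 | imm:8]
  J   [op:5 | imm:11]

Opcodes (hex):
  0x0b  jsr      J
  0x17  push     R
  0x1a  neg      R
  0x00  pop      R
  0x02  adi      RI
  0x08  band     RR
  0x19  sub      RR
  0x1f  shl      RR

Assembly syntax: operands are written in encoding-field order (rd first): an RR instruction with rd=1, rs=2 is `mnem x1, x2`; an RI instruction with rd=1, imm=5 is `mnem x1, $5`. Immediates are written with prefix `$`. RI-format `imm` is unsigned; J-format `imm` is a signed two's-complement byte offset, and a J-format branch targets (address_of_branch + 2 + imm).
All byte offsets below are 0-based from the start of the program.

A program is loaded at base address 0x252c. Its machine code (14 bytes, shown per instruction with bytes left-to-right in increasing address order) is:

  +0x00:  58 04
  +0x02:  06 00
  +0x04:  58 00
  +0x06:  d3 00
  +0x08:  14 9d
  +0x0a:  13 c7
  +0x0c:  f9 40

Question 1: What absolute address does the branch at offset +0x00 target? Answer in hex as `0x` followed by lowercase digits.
[00] 58 04 → 0x5804
  opcode bits[15:11]=0xb: jsr/J
  imm@[10:0]=0x4 ⇒ $4
  target = base 0x252c + off 0x00 + 2 + imm 4 = 0x2532

0x2532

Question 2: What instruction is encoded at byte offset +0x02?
@+02  big-endian(06 00) = 0x0600
  opcode bits[15:11]=0x0: pop/R
  rd: (w>>8)&0x7=0x6 → x6

pop x6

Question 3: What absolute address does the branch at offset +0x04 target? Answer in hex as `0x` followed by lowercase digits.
0x2532

+0x04: 58 00 ⇒ word 0x5800 (big)
  top 5b → 0xb → jsr [J]
  imm@[10:0]=0x0 ⇒ $0
  target = base 0x252c + off 0x04 + 2 + imm 0 = 0x2532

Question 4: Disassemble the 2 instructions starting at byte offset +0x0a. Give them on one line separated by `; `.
@+0a  big-endian(13 c7) = 0x13c7
  opcode bits[15:11]=0x2: adi/RI
  rd@[10:8]=0x3 ⇒ x3
  imm@[7:0]=0xc7 ⇒ $199
@+0c  big-endian(f9 40) = 0xf940
  opcode bits[15:11]=0x1f: shl/RR
  rd@[10:8]=0x1 ⇒ x1
  rs@[7:5]=0x2 ⇒ x2

adi x3, $199; shl x1, x2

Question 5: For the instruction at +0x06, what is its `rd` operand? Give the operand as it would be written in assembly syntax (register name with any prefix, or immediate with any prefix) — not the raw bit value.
x3

[06] d3 00 → 0xd300
  op=0xd300>>11=0x1a ⇒ neg (R)
  rd@[10:8]=0x3 ⇒ x3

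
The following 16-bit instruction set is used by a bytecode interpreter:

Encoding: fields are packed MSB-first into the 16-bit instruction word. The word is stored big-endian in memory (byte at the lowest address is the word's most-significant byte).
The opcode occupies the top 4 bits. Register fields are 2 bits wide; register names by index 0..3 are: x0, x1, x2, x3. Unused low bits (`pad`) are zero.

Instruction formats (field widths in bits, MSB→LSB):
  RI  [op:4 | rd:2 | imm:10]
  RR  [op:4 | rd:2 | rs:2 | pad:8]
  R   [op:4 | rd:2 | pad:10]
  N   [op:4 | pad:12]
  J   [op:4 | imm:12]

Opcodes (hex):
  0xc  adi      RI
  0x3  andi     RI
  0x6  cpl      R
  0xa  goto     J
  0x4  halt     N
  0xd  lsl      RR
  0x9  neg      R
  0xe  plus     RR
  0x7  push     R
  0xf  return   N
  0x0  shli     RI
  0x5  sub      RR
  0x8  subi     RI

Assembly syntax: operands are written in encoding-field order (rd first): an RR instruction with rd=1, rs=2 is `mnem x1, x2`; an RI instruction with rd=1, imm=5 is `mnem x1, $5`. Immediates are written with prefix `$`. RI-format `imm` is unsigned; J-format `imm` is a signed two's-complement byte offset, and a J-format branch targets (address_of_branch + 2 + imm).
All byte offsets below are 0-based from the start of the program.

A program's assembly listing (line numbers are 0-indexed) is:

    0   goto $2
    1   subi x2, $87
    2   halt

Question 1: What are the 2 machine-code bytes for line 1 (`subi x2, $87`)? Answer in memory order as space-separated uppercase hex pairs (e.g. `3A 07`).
88 57

line 1 (subi): pack op=0x8:4|rd=2:2|imm=87:10 = 0x8857; big→ 88 57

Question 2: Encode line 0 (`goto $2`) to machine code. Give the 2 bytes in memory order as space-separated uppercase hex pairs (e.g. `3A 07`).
L0: goto op=0xa:4|imm=2:12 ⇒ 0xa002 ⇒ big a0 02

A0 02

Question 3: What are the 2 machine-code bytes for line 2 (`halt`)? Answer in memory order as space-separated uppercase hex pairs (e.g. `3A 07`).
2. halt fields op=0x4:4|pad=0:12 → word 4000h → 40 00

40 00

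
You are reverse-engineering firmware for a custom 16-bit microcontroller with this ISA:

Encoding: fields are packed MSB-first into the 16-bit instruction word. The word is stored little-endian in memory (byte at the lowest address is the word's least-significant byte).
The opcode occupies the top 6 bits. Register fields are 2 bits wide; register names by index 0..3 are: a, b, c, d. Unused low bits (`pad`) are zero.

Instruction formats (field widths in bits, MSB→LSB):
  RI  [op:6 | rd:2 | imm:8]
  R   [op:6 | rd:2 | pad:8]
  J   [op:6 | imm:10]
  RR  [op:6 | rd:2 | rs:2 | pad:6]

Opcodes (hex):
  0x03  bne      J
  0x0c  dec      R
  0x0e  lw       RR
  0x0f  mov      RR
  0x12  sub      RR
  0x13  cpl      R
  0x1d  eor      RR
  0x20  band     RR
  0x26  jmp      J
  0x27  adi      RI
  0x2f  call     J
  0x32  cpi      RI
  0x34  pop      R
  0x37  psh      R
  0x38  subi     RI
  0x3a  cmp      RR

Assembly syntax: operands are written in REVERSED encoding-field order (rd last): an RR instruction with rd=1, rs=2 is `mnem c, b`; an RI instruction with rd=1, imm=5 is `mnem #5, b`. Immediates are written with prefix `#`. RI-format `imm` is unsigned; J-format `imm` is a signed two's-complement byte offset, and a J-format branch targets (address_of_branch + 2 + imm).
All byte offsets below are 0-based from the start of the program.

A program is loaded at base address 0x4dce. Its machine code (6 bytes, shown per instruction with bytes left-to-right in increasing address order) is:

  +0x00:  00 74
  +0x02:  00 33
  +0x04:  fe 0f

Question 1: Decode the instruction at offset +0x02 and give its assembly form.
dec d

@+02  little-endian(00 33) = 0x3300
  op=0x3300>>10=0xc ⇒ dec (R)
  [9:8] rd=3 = d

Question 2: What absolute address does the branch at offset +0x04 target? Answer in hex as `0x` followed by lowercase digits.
0x4dd2

[04] fe 0f → 0x0ffe
  opcode bits[15:10]=0x3: bne/J
  [9:0] imm=1022 (s10→-2) = #-2
  target = base 0x4dce + off 0x04 + 2 + imm -2 = 0x4dd2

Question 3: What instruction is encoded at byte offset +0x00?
eor a, a

[00] 00 74 → 0x7400
  top 6b → 0x1d → eor [RR]
  rd: (w>>8)&0x3=0x0 → a
  rs: (w>>6)&0x3=0x0 → a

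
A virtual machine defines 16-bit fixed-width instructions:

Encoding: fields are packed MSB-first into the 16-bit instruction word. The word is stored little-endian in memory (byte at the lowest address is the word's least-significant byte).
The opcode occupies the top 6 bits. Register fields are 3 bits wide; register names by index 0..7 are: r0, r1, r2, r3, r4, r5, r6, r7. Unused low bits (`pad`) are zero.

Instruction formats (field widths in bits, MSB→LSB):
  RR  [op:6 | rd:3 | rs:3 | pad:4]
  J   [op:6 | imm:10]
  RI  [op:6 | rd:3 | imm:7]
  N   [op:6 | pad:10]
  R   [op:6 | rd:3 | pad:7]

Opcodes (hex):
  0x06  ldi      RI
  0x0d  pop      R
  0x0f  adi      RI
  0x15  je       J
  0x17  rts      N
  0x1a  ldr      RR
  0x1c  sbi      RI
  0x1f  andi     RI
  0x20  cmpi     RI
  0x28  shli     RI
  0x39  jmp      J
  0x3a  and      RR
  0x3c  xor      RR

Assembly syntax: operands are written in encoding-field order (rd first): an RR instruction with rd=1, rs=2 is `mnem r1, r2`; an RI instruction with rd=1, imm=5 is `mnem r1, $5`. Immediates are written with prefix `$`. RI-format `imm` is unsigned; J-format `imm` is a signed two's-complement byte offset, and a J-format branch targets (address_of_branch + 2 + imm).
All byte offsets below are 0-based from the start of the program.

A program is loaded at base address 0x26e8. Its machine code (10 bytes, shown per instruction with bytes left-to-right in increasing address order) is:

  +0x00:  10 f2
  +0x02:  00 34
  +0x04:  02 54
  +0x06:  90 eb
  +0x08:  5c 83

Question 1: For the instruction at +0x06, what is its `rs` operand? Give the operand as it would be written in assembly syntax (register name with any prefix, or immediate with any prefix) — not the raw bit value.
+0x06: 90 eb ⇒ word 0xeb90 (little)
  op=0xeb90>>10=0x3a ⇒ and (RR)
  [9:7] rd=7 = r7
  [6:4] rs=1 = r1

r1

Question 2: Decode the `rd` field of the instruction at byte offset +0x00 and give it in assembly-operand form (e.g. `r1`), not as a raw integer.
r4

@+00  little-endian(10 f2) = 0xf210
  top 6b → 0x3c → xor [RR]
  rd: (w>>7)&0x7=0x4 → r4
  rs: (w>>4)&0x7=0x1 → r1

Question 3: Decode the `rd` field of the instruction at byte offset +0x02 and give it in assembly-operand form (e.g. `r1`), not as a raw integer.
r0

@+02  little-endian(00 34) = 0x3400
  op=0x3400>>10=0xd ⇒ pop (R)
  rd@[9:7]=0x0 ⇒ r0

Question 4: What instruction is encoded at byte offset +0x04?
[04] 02 54 → 0x5402
  top 6b → 0x15 → je [J]
  imm@[9:0]=0x2 ⇒ $2

je $2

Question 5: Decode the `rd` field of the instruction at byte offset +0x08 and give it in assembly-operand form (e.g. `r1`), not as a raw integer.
r6

[08] 5c 83 → 0x835c
  top 6b → 0x20 → cmpi [RI]
  rd: (w>>7)&0x7=0x6 → r6
  imm: (w>>0)&0x7f=0x5c → $92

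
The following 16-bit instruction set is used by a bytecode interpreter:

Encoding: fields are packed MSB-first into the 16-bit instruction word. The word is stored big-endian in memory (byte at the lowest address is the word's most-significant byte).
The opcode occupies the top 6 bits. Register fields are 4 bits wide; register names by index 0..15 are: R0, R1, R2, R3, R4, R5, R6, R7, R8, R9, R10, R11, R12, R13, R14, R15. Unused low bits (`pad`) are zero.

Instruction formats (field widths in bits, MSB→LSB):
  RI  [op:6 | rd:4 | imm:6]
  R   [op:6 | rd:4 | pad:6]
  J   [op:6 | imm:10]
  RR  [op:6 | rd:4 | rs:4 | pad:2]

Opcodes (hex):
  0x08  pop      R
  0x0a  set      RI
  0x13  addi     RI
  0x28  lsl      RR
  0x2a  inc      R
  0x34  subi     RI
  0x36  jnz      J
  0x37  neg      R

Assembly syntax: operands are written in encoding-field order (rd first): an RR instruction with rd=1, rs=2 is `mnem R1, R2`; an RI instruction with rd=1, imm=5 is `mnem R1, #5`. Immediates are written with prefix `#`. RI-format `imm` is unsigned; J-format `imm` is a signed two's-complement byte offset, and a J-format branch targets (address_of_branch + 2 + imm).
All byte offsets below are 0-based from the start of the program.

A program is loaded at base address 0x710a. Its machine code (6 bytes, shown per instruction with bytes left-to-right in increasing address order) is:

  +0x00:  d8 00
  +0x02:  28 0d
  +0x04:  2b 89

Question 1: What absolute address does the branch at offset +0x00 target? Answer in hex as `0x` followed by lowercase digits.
[00] d8 00 → 0xd800
  op=0xd800>>10=0x36 ⇒ jnz (J)
  imm: (w>>0)&0x3ff=0x0 → #0
  target = base 0x710a + off 0x00 + 2 + imm 0 = 0x710c

0x710c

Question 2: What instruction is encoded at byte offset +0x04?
[04] 2b 89 → 0x2b89
  opcode bits[15:10]=0xa: set/RI
  rd@[9:6]=0xe ⇒ R14
  imm@[5:0]=0x9 ⇒ #9

set R14, #9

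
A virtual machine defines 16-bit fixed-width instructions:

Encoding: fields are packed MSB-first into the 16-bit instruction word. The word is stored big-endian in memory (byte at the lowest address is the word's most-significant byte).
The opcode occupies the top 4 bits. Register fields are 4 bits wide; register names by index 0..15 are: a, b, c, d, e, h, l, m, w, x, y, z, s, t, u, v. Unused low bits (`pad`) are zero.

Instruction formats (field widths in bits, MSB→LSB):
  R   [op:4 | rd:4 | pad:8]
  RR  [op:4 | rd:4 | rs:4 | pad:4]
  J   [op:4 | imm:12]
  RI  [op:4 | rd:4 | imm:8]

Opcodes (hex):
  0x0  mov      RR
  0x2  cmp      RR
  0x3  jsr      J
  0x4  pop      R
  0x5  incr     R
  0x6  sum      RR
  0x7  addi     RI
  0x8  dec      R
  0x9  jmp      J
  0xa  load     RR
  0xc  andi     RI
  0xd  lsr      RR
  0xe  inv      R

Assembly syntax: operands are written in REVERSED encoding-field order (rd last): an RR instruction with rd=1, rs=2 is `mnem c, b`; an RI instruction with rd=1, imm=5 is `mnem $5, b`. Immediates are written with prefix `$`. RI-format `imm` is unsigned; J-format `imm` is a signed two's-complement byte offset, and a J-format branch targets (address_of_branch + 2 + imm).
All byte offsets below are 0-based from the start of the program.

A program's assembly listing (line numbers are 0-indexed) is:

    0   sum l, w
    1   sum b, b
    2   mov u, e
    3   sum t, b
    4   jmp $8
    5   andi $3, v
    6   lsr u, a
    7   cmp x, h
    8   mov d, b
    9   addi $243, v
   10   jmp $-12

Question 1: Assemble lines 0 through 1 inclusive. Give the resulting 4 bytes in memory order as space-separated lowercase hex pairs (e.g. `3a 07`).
68 60 61 10

line 0 (sum): pack op=0x6:4|rd=8:4|rs=6:4|pad=0:4 = 0x6860; big→ 68 60
line 1 (sum): pack op=0x6:4|rd=1:4|rs=1:4|pad=0:4 = 0x6110; big→ 61 10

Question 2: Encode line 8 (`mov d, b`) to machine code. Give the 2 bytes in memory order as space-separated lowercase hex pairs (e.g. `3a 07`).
01 30

8. mov fields op=0x0:4|rd=1:4|rs=3:4|pad=0:4 → word 0130h → 01 30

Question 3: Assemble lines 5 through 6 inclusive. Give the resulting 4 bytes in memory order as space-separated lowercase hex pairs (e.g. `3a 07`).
cf 03 d0 e0

line 5 (andi): pack op=0xc:4|rd=15:4|imm=3:8 = 0xcf03; big→ cf 03
line 6 (lsr): pack op=0xd:4|rd=0:4|rs=14:4|pad=0:4 = 0xd0e0; big→ d0 e0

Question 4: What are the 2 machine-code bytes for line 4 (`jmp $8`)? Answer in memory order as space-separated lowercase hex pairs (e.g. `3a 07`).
90 08

line 4 (jmp): pack op=0x9:4|imm=8:12 = 0x9008; big→ 90 08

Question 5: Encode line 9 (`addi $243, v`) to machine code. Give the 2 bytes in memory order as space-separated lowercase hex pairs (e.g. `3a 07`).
L9: addi op=0x7:4|rd=15:4|imm=243:8 ⇒ 0x7ff3 ⇒ big 7f f3

7f f3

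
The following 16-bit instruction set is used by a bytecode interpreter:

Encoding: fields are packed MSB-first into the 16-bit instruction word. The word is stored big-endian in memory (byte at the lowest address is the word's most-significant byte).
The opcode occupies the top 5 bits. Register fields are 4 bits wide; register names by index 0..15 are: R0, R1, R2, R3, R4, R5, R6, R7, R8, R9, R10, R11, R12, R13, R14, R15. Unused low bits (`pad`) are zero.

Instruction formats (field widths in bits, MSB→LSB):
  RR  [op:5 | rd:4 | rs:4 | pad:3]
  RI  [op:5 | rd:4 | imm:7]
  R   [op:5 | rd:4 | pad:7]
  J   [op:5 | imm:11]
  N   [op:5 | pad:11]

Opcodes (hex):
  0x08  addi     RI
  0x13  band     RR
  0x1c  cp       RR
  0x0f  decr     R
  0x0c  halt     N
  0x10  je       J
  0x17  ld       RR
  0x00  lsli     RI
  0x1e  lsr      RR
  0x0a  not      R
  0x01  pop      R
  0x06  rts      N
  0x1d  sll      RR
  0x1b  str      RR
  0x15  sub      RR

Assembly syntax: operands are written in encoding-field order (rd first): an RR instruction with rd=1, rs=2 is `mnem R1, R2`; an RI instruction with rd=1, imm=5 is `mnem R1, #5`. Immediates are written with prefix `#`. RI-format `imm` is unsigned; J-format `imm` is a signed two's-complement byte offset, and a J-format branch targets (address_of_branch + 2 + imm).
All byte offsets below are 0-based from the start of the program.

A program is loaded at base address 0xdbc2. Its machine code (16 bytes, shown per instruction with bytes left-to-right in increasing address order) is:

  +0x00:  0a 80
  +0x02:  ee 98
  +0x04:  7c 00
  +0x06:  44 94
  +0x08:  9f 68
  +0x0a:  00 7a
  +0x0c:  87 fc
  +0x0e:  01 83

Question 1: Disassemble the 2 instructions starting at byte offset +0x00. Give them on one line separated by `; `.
off 0x00: read 0a 80 as big → 0x0a80
  op=0x0a80>>11=0x1 ⇒ pop (R)
  rd: (w>>7)&0xf=0x5 → R5
off 0x02: read ee 98 as big → 0xee98
  op=0xee98>>11=0x1d ⇒ sll (RR)
  rd: (w>>7)&0xf=0xd → R13
  rs: (w>>3)&0xf=0x3 → R3

pop R5; sll R13, R3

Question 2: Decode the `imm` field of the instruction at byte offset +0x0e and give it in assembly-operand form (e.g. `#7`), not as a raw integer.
#3

@+0e  big-endian(01 83) = 0x0183
  top 5b → 0x0 → lsli [RI]
  [10:7] rd=3 = R3
  [6:0] imm=3 = #3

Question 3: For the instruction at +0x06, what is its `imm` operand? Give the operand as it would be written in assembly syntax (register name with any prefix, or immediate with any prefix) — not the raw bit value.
[06] 44 94 → 0x4494
  op=0x4494>>11=0x8 ⇒ addi (RI)
  rd: (w>>7)&0xf=0x9 → R9
  imm: (w>>0)&0x7f=0x14 → #20

#20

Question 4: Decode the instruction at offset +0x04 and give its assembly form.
[04] 7c 00 → 0x7c00
  opcode bits[15:11]=0xf: decr/R
  rd: (w>>7)&0xf=0x8 → R8

decr R8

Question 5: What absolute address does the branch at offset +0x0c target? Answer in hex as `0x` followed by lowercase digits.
@+0c  big-endian(87 fc) = 0x87fc
  top 5b → 0x10 → je [J]
  imm@[10:0]=0x7fc (s11→-4) ⇒ #-4
  target = base 0xdbc2 + off 0x0c + 2 + imm -4 = 0xdbcc

0xdbcc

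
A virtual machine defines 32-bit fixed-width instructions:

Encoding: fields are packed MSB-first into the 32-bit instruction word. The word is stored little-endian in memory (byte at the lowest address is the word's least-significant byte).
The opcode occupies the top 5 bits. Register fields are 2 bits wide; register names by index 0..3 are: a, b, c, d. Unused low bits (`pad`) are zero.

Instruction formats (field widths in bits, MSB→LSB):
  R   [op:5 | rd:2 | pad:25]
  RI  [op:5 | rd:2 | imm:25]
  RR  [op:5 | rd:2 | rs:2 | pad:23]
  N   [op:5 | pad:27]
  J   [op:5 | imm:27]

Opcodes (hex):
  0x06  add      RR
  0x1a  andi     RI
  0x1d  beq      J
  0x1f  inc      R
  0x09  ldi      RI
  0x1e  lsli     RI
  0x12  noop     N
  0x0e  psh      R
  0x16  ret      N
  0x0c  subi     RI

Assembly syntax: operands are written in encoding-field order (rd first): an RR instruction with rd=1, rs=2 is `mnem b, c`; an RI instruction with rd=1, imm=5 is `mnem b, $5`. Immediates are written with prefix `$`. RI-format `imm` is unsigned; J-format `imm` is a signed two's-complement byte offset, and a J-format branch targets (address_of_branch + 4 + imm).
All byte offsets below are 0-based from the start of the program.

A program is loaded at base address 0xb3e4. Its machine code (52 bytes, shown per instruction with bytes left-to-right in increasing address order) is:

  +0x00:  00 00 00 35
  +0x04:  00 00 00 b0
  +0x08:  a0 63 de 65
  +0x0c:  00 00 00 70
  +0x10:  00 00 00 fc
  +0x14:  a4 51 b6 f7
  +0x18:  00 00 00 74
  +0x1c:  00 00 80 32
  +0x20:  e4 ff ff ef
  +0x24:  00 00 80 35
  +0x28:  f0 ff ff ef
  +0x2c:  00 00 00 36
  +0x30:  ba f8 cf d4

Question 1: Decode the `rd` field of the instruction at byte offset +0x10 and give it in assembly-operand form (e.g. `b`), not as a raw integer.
off 0x10: read 00 00 00 fc as little → 0xfc000000
  top 5b → 0x1f → inc [R]
  [26:25] rd=2 = c

c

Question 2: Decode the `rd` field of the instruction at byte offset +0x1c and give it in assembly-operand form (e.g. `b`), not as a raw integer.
[1c] 00 00 80 32 → 0x32800000
  top 5b → 0x6 → add [RR]
  rd: (w>>25)&0x3=0x1 → b
  rs: (w>>23)&0x3=0x1 → b

b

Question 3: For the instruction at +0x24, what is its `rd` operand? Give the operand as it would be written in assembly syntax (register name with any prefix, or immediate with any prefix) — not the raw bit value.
c

+0x24: 00 00 80 35 ⇒ word 0x35800000 (little)
  top 5b → 0x6 → add [RR]
  rd: (w>>25)&0x3=0x2 → c
  rs: (w>>23)&0x3=0x3 → d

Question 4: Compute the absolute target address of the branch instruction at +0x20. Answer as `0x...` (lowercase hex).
0xb3ec

[20] e4 ff ff ef → 0xefffffe4
  top 5b → 0x1d → beq [J]
  [26:0] imm=134217700 (s27→-28) = $-28
  target = base 0xb3e4 + off 0x20 + 4 + imm -28 = 0xb3ec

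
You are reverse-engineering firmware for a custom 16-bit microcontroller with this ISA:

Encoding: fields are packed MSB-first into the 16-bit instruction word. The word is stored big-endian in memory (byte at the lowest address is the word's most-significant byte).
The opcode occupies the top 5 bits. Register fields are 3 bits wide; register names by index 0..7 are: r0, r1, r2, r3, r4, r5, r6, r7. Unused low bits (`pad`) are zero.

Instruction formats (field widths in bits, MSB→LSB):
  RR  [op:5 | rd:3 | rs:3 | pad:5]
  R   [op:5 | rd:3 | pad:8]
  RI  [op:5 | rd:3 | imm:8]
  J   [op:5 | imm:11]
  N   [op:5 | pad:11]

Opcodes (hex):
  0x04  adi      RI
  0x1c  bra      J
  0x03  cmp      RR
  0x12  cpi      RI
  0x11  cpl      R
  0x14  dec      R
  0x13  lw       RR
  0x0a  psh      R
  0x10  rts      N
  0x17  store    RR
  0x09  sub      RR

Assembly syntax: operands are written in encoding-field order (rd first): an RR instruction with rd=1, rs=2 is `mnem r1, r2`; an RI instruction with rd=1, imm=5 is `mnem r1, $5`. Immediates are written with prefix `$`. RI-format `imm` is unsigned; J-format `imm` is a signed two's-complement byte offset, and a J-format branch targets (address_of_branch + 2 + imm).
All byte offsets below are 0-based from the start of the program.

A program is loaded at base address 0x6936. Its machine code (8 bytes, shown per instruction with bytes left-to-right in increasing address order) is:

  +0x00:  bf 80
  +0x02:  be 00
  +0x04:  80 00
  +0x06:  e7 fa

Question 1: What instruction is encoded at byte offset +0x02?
off 0x02: read be 00 as big → 0xbe00
  top 5b → 0x17 → store [RR]
  rd: (w>>8)&0x7=0x6 → r6
  rs: (w>>5)&0x7=0x0 → r0

store r6, r0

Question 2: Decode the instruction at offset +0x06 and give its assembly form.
bra $-6

[06] e7 fa → 0xe7fa
  top 5b → 0x1c → bra [J]
  imm@[10:0]=0x7fa (s11→-6) ⇒ $-6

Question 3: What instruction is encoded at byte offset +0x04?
+0x04: 80 00 ⇒ word 0x8000 (big)
  opcode bits[15:11]=0x10: rts/N

rts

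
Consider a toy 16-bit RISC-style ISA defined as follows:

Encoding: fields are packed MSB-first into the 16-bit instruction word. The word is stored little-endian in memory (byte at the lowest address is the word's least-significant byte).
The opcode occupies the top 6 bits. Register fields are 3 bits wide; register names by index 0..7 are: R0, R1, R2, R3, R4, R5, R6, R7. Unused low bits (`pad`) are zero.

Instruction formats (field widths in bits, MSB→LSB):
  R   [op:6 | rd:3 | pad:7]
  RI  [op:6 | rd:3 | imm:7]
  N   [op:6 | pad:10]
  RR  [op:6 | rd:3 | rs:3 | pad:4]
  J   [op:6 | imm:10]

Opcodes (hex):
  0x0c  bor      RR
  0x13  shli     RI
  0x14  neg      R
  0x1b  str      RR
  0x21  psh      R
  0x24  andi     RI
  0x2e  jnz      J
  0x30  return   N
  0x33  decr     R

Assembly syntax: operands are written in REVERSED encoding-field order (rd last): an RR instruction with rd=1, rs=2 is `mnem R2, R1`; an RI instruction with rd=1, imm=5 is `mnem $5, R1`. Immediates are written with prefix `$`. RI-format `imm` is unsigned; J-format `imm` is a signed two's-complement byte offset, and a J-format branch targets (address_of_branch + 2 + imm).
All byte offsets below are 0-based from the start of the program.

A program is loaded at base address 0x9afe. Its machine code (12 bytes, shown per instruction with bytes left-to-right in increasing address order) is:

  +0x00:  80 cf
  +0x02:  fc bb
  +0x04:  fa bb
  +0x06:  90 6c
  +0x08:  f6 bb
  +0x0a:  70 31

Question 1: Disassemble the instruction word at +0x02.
jnz $-4

off 0x02: read fc bb as little → 0xbbfc
  top 6b → 0x2e → jnz [J]
  imm: (w>>0)&0x3ff=0x3fc (s10→-4) → $-4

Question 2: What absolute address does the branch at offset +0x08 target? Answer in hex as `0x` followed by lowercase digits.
[08] f6 bb → 0xbbf6
  op=0xbbf6>>10=0x2e ⇒ jnz (J)
  imm@[9:0]=0x3f6 (s10→-10) ⇒ $-10
  target = base 0x9afe + off 0x08 + 2 + imm -10 = 0x9afe

0x9afe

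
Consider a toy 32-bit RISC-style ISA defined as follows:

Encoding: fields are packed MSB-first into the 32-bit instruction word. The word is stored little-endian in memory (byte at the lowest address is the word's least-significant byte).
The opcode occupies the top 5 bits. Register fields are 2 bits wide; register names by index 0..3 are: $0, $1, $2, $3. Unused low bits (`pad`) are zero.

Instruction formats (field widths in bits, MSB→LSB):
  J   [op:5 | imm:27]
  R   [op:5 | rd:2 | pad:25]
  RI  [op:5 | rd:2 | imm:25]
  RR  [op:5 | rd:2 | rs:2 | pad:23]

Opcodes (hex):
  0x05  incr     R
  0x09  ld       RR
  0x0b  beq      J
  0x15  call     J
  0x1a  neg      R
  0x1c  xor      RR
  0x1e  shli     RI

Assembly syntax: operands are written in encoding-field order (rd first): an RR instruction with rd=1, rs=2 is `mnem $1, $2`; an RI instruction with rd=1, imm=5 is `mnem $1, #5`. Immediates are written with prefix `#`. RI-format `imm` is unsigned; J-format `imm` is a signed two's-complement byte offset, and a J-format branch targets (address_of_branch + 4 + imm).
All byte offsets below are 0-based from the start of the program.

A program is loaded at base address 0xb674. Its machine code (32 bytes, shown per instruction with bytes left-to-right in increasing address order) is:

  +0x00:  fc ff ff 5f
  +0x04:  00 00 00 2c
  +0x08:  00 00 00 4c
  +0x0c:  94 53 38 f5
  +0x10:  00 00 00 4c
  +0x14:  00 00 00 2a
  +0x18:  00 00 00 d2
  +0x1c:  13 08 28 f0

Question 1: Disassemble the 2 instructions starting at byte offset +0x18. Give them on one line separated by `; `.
[18] 00 00 00 d2 → 0xd2000000
  opcode bits[31:27]=0x1a: neg/R
  [26:25] rd=1 = $1
[1c] 13 08 28 f0 → 0xf0280813
  opcode bits[31:27]=0x1e: shli/RI
  [26:25] rd=0 = $0
  [24:0] imm=2623507 = #2623507

neg $1; shli $0, #2623507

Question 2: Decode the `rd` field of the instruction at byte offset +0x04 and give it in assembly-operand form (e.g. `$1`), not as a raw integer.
[04] 00 00 00 2c → 0x2c000000
  opcode bits[31:27]=0x5: incr/R
  [26:25] rd=2 = $2

$2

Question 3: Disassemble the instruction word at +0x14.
incr $1

[14] 00 00 00 2a → 0x2a000000
  top 5b → 0x5 → incr [R]
  [26:25] rd=1 = $1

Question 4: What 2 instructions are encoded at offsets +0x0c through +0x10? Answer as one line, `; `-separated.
[0c] 94 53 38 f5 → 0xf5385394
  op=0xf5385394>>27=0x1e ⇒ shli (RI)
  [26:25] rd=2 = $2
  [24:0] imm=20468628 = #20468628
[10] 00 00 00 4c → 0x4c000000
  op=0x4c000000>>27=0x9 ⇒ ld (RR)
  [26:25] rd=2 = $2
  [24:23] rs=0 = $0

shli $2, #20468628; ld $2, $0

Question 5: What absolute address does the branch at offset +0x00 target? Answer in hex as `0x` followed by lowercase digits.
[00] fc ff ff 5f → 0x5ffffffc
  opcode bits[31:27]=0xb: beq/J
  imm: (w>>0)&0x7ffffff=0x7fffffc (s27→-4) → #-4
  target = base 0xb674 + off 0x00 + 4 + imm -4 = 0xb674

0xb674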